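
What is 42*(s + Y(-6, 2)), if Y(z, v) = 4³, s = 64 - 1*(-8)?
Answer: 5712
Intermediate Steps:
s = 72 (s = 64 + 8 = 72)
Y(z, v) = 64
42*(s + Y(-6, 2)) = 42*(72 + 64) = 42*136 = 5712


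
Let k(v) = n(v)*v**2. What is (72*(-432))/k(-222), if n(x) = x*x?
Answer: -24/1874161 ≈ -1.2806e-5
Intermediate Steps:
n(x) = x**2
k(v) = v**4 (k(v) = v**2*v**2 = v**4)
(72*(-432))/k(-222) = (72*(-432))/((-222)**4) = -31104/2428912656 = -31104*1/2428912656 = -24/1874161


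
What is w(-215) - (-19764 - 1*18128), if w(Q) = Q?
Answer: 37677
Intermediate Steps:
w(-215) - (-19764 - 1*18128) = -215 - (-19764 - 1*18128) = -215 - (-19764 - 18128) = -215 - 1*(-37892) = -215 + 37892 = 37677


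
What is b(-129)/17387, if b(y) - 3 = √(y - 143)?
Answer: 3/17387 + 4*I*√17/17387 ≈ 0.00017254 + 0.00094855*I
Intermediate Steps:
b(y) = 3 + √(-143 + y) (b(y) = 3 + √(y - 143) = 3 + √(-143 + y))
b(-129)/17387 = (3 + √(-143 - 129))/17387 = (3 + √(-272))*(1/17387) = (3 + 4*I*√17)*(1/17387) = 3/17387 + 4*I*√17/17387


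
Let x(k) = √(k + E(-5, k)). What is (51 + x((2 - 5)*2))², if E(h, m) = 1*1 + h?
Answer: (51 + I*√10)² ≈ 2591.0 + 322.55*I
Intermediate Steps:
E(h, m) = 1 + h
x(k) = √(-4 + k) (x(k) = √(k + (1 - 5)) = √(k - 4) = √(-4 + k))
(51 + x((2 - 5)*2))² = (51 + √(-4 + (2 - 5)*2))² = (51 + √(-4 - 3*2))² = (51 + √(-4 - 6))² = (51 + √(-10))² = (51 + I*√10)²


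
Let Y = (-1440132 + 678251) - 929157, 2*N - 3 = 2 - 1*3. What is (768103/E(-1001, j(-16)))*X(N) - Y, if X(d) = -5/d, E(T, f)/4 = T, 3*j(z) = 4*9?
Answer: 967822381/572 ≈ 1.6920e+6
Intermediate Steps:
j(z) = 12 (j(z) = (4*9)/3 = (⅓)*36 = 12)
E(T, f) = 4*T
N = 1 (N = 3/2 + (2 - 1*3)/2 = 3/2 + (2 - 3)/2 = 3/2 + (½)*(-1) = 3/2 - ½ = 1)
Y = -1691038 (Y = -761881 - 929157 = -1691038)
(768103/E(-1001, j(-16)))*X(N) - Y = (768103/((4*(-1001))))*(-5/1) - 1*(-1691038) = (768103/(-4004))*(-5*1) + 1691038 = (768103*(-1/4004))*(-5) + 1691038 = -109729/572*(-5) + 1691038 = 548645/572 + 1691038 = 967822381/572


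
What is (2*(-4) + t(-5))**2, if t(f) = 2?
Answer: 36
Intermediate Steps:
(2*(-4) + t(-5))**2 = (2*(-4) + 2)**2 = (-8 + 2)**2 = (-6)**2 = 36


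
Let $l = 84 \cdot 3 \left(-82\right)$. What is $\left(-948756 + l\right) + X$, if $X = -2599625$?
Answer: $-3569045$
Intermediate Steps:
$l = -20664$ ($l = 252 \left(-82\right) = -20664$)
$\left(-948756 + l\right) + X = \left(-948756 - 20664\right) - 2599625 = -969420 - 2599625 = -3569045$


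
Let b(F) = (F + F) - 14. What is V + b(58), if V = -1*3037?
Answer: -2935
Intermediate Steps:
b(F) = -14 + 2*F (b(F) = 2*F - 14 = -14 + 2*F)
V = -3037
V + b(58) = -3037 + (-14 + 2*58) = -3037 + (-14 + 116) = -3037 + 102 = -2935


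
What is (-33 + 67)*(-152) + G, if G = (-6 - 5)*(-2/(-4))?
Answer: -10347/2 ≈ -5173.5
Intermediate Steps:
G = -11/2 (G = -(-22)*(-1)/4 = -11*½ = -11/2 ≈ -5.5000)
(-33 + 67)*(-152) + G = (-33 + 67)*(-152) - 11/2 = 34*(-152) - 11/2 = -5168 - 11/2 = -10347/2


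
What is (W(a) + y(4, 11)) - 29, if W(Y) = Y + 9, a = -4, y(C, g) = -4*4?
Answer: -40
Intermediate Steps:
y(C, g) = -16
W(Y) = 9 + Y
(W(a) + y(4, 11)) - 29 = ((9 - 4) - 16) - 29 = (5 - 16) - 29 = -11 - 29 = -40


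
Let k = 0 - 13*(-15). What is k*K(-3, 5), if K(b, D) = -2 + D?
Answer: 585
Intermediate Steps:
k = 195 (k = 0 + 195 = 195)
k*K(-3, 5) = 195*(-2 + 5) = 195*3 = 585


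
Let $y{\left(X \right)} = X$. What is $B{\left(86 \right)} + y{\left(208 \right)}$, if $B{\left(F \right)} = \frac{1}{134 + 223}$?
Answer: $\frac{74257}{357} \approx 208.0$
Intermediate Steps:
$B{\left(F \right)} = \frac{1}{357}$
$B{\left(86 \right)} + y{\left(208 \right)} = \frac{1}{357} + 208 = \frac{74257}{357}$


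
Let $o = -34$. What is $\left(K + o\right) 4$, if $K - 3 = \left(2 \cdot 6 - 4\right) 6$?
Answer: $68$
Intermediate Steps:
$K = 51$ ($K = 3 + \left(2 \cdot 6 - 4\right) 6 = 3 + \left(12 - 4\right) 6 = 3 + 8 \cdot 6 = 3 + 48 = 51$)
$\left(K + o\right) 4 = \left(51 - 34\right) 4 = 17 \cdot 4 = 68$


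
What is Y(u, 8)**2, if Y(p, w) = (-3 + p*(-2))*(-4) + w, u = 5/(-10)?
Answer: 256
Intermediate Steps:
u = -1/2 (u = 5*(-1/10) = -1/2 ≈ -0.50000)
Y(p, w) = 12 + w + 8*p (Y(p, w) = (-3 - 2*p)*(-4) + w = (12 + 8*p) + w = 12 + w + 8*p)
Y(u, 8)**2 = (12 + 8 + 8*(-1/2))**2 = (12 + 8 - 4)**2 = 16**2 = 256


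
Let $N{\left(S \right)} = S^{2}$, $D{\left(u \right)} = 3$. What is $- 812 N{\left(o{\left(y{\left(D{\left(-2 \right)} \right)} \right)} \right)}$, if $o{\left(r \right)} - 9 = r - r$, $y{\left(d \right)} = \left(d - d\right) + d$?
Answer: $-65772$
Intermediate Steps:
$y{\left(d \right)} = d$ ($y{\left(d \right)} = 0 + d = d$)
$o{\left(r \right)} = 9$ ($o{\left(r \right)} = 9 + \left(r - r\right) = 9 + 0 = 9$)
$- 812 N{\left(o{\left(y{\left(D{\left(-2 \right)} \right)} \right)} \right)} = - 812 \cdot 9^{2} = \left(-812\right) 81 = -65772$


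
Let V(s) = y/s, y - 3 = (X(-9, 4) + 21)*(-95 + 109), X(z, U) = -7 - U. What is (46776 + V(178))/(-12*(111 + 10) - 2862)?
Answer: -8326271/767892 ≈ -10.843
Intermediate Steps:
y = 143 (y = 3 + ((-7 - 1*4) + 21)*(-95 + 109) = 3 + ((-7 - 4) + 21)*14 = 3 + (-11 + 21)*14 = 3 + 10*14 = 3 + 140 = 143)
V(s) = 143/s
(46776 + V(178))/(-12*(111 + 10) - 2862) = (46776 + 143/178)/(-12*(111 + 10) - 2862) = (46776 + 143*(1/178))/(-12*121 - 2862) = (46776 + 143/178)/(-1452 - 2862) = (8326271/178)/(-4314) = (8326271/178)*(-1/4314) = -8326271/767892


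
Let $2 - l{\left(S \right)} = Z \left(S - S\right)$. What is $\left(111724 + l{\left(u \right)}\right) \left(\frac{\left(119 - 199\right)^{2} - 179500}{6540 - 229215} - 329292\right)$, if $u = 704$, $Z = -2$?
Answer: $- \frac{109230671294640}{2969} \approx -3.679 \cdot 10^{10}$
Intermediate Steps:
$l{\left(S \right)} = 2$ ($l{\left(S \right)} = 2 - - 2 \left(S - S\right) = 2 - \left(-2\right) 0 = 2 - 0 = 2 + 0 = 2$)
$\left(111724 + l{\left(u \right)}\right) \left(\frac{\left(119 - 199\right)^{2} - 179500}{6540 - 229215} - 329292\right) = \left(111724 + 2\right) \left(\frac{\left(119 - 199\right)^{2} - 179500}{6540 - 229215} - 329292\right) = 111726 \left(\frac{\left(-80\right)^{2} - 179500}{-222675} - 329292\right) = 111726 \left(\left(6400 - 179500\right) \left(- \frac{1}{222675}\right) - 329292\right) = 111726 \left(\left(-173100\right) \left(- \frac{1}{222675}\right) - 329292\right) = 111726 \left(\frac{2308}{2969} - 329292\right) = 111726 \left(- \frac{977665640}{2969}\right) = - \frac{109230671294640}{2969}$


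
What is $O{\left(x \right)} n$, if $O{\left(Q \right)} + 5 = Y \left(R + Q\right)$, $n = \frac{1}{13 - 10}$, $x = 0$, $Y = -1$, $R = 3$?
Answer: $- \frac{8}{3} \approx -2.6667$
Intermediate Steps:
$n = \frac{1}{3} \approx 0.33333$
$O{\left(Q \right)} = -8 - Q$ ($O{\left(Q \right)} = -5 - \left(3 + Q\right) = -8 - Q$)
$O{\left(x \right)} n = \left(-8 - 0\right) \frac{1}{3} = \left(-8 + 0\right) \frac{1}{3} = \left(-8\right) \frac{1}{3} = - \frac{8}{3}$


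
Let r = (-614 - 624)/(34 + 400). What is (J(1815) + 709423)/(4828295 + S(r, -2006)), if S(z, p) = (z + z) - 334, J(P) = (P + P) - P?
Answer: 154338646/1047666299 ≈ 0.14732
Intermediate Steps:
J(P) = P (J(P) = 2*P - P = P)
r = -619/217 (r = -1238/434 = -1238*1/434 = -619/217 ≈ -2.8525)
S(z, p) = -334 + 2*z (S(z, p) = 2*z - 334 = -334 + 2*z)
(J(1815) + 709423)/(4828295 + S(r, -2006)) = (1815 + 709423)/(4828295 + (-334 + 2*(-619/217))) = 711238/(4828295 + (-334 - 1238/217)) = 711238/(4828295 - 73716/217) = 711238/(1047666299/217) = 711238*(217/1047666299) = 154338646/1047666299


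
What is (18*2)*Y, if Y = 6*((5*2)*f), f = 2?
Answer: 4320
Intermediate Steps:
Y = 120 (Y = 6*((5*2)*2) = 6*(10*2) = 6*20 = 120)
(18*2)*Y = (18*2)*120 = 36*120 = 4320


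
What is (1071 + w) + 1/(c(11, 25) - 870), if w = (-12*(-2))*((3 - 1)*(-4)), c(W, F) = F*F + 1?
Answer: 214475/244 ≈ 879.00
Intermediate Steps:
c(W, F) = 1 + F**2 (c(W, F) = F**2 + 1 = 1 + F**2)
w = -192 (w = 24*(2*(-4)) = 24*(-8) = -192)
(1071 + w) + 1/(c(11, 25) - 870) = (1071 - 192) + 1/((1 + 25**2) - 870) = 879 + 1/((1 + 625) - 870) = 879 + 1/(626 - 870) = 879 + 1/(-244) = 879 - 1/244 = 214475/244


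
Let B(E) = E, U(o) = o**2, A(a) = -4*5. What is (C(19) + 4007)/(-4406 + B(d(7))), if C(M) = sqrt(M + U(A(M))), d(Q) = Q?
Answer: -4007/4399 - sqrt(419)/4399 ≈ -0.91554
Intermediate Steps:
A(a) = -20
C(M) = sqrt(400 + M) (C(M) = sqrt(M + (-20)**2) = sqrt(M + 400) = sqrt(400 + M))
(C(19) + 4007)/(-4406 + B(d(7))) = (sqrt(400 + 19) + 4007)/(-4406 + 7) = (sqrt(419) + 4007)/(-4399) = (4007 + sqrt(419))*(-1/4399) = -4007/4399 - sqrt(419)/4399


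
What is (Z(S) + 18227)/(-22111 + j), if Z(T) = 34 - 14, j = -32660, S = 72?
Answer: -18247/54771 ≈ -0.33315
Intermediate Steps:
Z(T) = 20
(Z(S) + 18227)/(-22111 + j) = (20 + 18227)/(-22111 - 32660) = 18247/(-54771) = 18247*(-1/54771) = -18247/54771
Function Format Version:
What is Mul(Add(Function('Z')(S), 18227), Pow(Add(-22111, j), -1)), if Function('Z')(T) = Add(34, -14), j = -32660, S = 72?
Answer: Rational(-18247, 54771) ≈ -0.33315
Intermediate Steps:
Function('Z')(T) = 20
Mul(Add(Function('Z')(S), 18227), Pow(Add(-22111, j), -1)) = Mul(Add(20, 18227), Pow(Add(-22111, -32660), -1)) = Mul(18247, Pow(-54771, -1)) = Mul(18247, Rational(-1, 54771)) = Rational(-18247, 54771)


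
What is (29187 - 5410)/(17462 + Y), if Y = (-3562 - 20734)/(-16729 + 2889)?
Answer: 41134210/30212297 ≈ 1.3615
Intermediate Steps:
Y = 3037/1730 (Y = -24296/(-13840) = -24296*(-1/13840) = 3037/1730 ≈ 1.7555)
(29187 - 5410)/(17462 + Y) = (29187 - 5410)/(17462 + 3037/1730) = 23777/(30212297/1730) = 23777*(1730/30212297) = 41134210/30212297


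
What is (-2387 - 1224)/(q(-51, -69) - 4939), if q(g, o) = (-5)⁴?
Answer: 3611/4314 ≈ 0.83704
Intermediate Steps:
q(g, o) = 625
(-2387 - 1224)/(q(-51, -69) - 4939) = (-2387 - 1224)/(625 - 4939) = -3611/(-4314) = -3611*(-1/4314) = 3611/4314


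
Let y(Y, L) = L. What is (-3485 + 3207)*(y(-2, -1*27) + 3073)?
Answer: -846788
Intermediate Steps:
(-3485 + 3207)*(y(-2, -1*27) + 3073) = (-3485 + 3207)*(-1*27 + 3073) = -278*(-27 + 3073) = -278*3046 = -846788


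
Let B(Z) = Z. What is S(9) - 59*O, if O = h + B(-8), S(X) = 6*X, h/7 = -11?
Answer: 5069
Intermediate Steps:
h = -77 (h = 7*(-11) = -77)
O = -85 (O = -77 - 8 = -85)
S(9) - 59*O = 6*9 - 59*(-85) = 54 + 5015 = 5069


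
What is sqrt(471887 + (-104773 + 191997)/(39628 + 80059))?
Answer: 3*sqrt(751086813159599)/119687 ≈ 686.94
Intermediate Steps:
sqrt(471887 + (-104773 + 191997)/(39628 + 80059)) = sqrt(471887 + 87224/119687) = sqrt(56478826593/119687) = 3*sqrt(751086813159599)/119687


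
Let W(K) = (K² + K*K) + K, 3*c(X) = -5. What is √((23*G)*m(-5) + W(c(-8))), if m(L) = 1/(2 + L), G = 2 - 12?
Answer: 5*√29/3 ≈ 8.9753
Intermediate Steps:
G = -10
c(X) = -5/3 (c(X) = (⅓)*(-5) = -5/3)
W(K) = K + 2*K² (W(K) = (K² + K²) + K = 2*K² + K = K + 2*K²)
√((23*G)*m(-5) + W(c(-8))) = √((23*(-10))/(2 - 5) - 5*(1 + 2*(-5/3))/3) = √(-230/(-3) - 5*(1 - 10/3)/3) = √(-230*(-⅓) - 5/3*(-7/3)) = √(230/3 + 35/9) = √(725/9) = 5*√29/3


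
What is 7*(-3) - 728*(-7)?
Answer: 5075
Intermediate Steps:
7*(-3) - 728*(-7) = -21 - 91*(-56) = -21 + 5096 = 5075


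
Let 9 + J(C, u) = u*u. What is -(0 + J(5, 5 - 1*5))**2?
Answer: -81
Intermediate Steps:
J(C, u) = -9 + u**2 (J(C, u) = -9 + u*u = -9 + u**2)
-(0 + J(5, 5 - 1*5))**2 = -(0 + (-9 + (5 - 1*5)**2))**2 = -(0 + (-9 + (5 - 5)**2))**2 = -(0 + (-9 + 0**2))**2 = -(0 + (-9 + 0))**2 = -(0 - 9)**2 = -1*(-9)**2 = -1*81 = -81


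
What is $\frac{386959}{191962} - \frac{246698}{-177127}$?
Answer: $\frac{115897528269}{34001653174} \approx 3.4086$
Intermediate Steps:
$\frac{386959}{191962} - \frac{246698}{-177127} = 386959 \cdot \frac{1}{191962} - - \frac{246698}{177127} = \frac{386959}{191962} + \frac{246698}{177127} = \frac{115897528269}{34001653174}$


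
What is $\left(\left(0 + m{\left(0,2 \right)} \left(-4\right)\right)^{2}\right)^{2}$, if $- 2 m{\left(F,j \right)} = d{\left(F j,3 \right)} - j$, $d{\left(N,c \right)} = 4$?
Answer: $256$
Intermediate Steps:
$m{\left(F,j \right)} = -2 + \frac{j}{2}$ ($m{\left(F,j \right)} = - \frac{4 - j}{2} = -2 + \frac{j}{2}$)
$\left(\left(0 + m{\left(0,2 \right)} \left(-4\right)\right)^{2}\right)^{2} = \left(\left(0 + \left(-2 + \frac{1}{2} \cdot 2\right) \left(-4\right)\right)^{2}\right)^{2} = \left(\left(0 + \left(-2 + 1\right) \left(-4\right)\right)^{2}\right)^{2} = \left(\left(0 - -4\right)^{2}\right)^{2} = \left(\left(0 + 4\right)^{2}\right)^{2} = \left(4^{2}\right)^{2} = 16^{2} = 256$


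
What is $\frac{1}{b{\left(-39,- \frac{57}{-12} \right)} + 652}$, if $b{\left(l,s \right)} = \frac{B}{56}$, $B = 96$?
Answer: $\frac{7}{4576} \approx 0.0015297$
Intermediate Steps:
$b{\left(l,s \right)} = \frac{12}{7}$ ($b{\left(l,s \right)} = \frac{96}{56} = 96 \cdot \frac{1}{56} = \frac{12}{7}$)
$\frac{1}{b{\left(-39,- \frac{57}{-12} \right)} + 652} = \frac{1}{\frac{12}{7} + 652} = \frac{1}{\frac{4576}{7}} = \frac{7}{4576}$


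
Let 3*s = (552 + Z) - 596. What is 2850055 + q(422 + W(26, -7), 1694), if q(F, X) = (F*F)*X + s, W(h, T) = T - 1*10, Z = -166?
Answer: 280708335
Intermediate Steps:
s = -70 (s = ((552 - 166) - 596)/3 = (386 - 596)/3 = (1/3)*(-210) = -70)
W(h, T) = -10 + T (W(h, T) = T - 10 = -10 + T)
q(F, X) = -70 + X*F**2 (q(F, X) = (F*F)*X - 70 = F**2*X - 70 = X*F**2 - 70 = -70 + X*F**2)
2850055 + q(422 + W(26, -7), 1694) = 2850055 + (-70 + 1694*(422 + (-10 - 7))**2) = 2850055 + (-70 + 1694*(422 - 17)**2) = 2850055 + (-70 + 1694*405**2) = 2850055 + (-70 + 1694*164025) = 2850055 + (-70 + 277858350) = 2850055 + 277858280 = 280708335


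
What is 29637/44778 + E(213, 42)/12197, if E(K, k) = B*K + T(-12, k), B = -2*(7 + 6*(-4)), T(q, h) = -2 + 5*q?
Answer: 227662843/182052422 ≈ 1.2505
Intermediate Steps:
B = 34 (B = -2*(7 - 24) = -2*(-17) = 34)
E(K, k) = -62 + 34*K (E(K, k) = 34*K + (-2 + 5*(-12)) = 34*K + (-2 - 60) = 34*K - 62 = -62 + 34*K)
29637/44778 + E(213, 42)/12197 = 29637/44778 + (-62 + 34*213)/12197 = 29637*(1/44778) + (-62 + 7242)*(1/12197) = 9879/14926 + 7180*(1/12197) = 9879/14926 + 7180/12197 = 227662843/182052422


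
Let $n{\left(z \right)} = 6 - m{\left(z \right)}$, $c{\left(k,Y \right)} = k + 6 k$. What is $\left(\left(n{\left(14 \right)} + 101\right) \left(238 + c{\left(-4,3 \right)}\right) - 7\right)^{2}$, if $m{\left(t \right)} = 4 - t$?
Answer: $603340969$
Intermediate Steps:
$c{\left(k,Y \right)} = 7 k$
$n{\left(z \right)} = 2 + z$ ($n{\left(z \right)} = 6 - \left(4 - z\right) = 6 + \left(-4 + z\right) = 2 + z$)
$\left(\left(n{\left(14 \right)} + 101\right) \left(238 + c{\left(-4,3 \right)}\right) - 7\right)^{2} = \left(\left(\left(2 + 14\right) + 101\right) \left(238 + 7 \left(-4\right)\right) - 7\right)^{2} = \left(\left(16 + 101\right) \left(238 - 28\right) - 7\right)^{2} = \left(117 \cdot 210 - 7\right)^{2} = \left(24570 - 7\right)^{2} = 24563^{2} = 603340969$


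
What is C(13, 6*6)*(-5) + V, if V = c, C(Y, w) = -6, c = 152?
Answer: 182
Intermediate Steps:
V = 152
C(13, 6*6)*(-5) + V = -6*(-5) + 152 = 30 + 152 = 182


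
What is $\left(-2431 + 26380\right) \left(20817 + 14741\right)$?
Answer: $851578542$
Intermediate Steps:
$\left(-2431 + 26380\right) \left(20817 + 14741\right) = 23949 \cdot 35558 = 851578542$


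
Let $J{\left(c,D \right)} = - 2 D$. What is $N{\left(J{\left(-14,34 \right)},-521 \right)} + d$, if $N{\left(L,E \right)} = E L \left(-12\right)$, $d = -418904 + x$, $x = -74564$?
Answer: $-918604$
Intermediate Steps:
$d = -493468$ ($d = -418904 - 74564 = -493468$)
$N{\left(L,E \right)} = - 12 E L$
$N{\left(J{\left(-14,34 \right)},-521 \right)} + d = \left(-12\right) \left(-521\right) \left(\left(-2\right) 34\right) - 493468 = \left(-12\right) \left(-521\right) \left(-68\right) - 493468 = -425136 - 493468 = -918604$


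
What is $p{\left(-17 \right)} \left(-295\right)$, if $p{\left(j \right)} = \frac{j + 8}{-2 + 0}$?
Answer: $- \frac{2655}{2} \approx -1327.5$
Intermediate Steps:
$p{\left(j \right)} = -4 - \frac{j}{2}$ ($p{\left(j \right)} = \frac{8 + j}{-2} = \left(8 + j\right) \left(- \frac{1}{2}\right) = -4 - \frac{j}{2}$)
$p{\left(-17 \right)} \left(-295\right) = \left(-4 - - \frac{17}{2}\right) \left(-295\right) = \left(-4 + \frac{17}{2}\right) \left(-295\right) = \frac{9}{2} \left(-295\right) = - \frac{2655}{2}$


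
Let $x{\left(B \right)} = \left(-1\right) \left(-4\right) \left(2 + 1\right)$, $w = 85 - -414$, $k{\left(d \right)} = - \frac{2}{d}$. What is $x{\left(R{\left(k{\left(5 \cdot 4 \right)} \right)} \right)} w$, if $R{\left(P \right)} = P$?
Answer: $5988$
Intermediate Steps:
$w = 499$ ($w = 85 + 414 = 499$)
$x{\left(B \right)} = 12$ ($x{\left(B \right)} = 4 \cdot 3 = 12$)
$x{\left(R{\left(k{\left(5 \cdot 4 \right)} \right)} \right)} w = 12 \cdot 499 = 5988$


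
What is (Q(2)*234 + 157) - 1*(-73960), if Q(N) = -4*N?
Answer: 72245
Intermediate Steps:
(Q(2)*234 + 157) - 1*(-73960) = (-4*2*234 + 157) - 1*(-73960) = (-8*234 + 157) + 73960 = (-1872 + 157) + 73960 = -1715 + 73960 = 72245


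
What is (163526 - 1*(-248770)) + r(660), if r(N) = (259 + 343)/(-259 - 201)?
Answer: 94827779/230 ≈ 4.1229e+5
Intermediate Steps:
r(N) = -301/230 (r(N) = 602/(-460) = 602*(-1/460) = -301/230)
(163526 - 1*(-248770)) + r(660) = (163526 - 1*(-248770)) - 301/230 = (163526 + 248770) - 301/230 = 412296 - 301/230 = 94827779/230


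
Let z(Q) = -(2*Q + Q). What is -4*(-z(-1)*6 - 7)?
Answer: 100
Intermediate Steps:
z(Q) = -3*Q
-4*(-z(-1)*6 - 7) = -4*(-(-3)*(-1)*6 - 7) = -4*(-1*3*6 - 7) = -4*(-3*6 - 7) = -4*(-18 - 7) = -4*(-25) = 100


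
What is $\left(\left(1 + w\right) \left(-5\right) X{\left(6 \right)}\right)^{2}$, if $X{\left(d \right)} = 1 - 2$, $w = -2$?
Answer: $25$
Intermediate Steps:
$X{\left(d \right)} = -1$ ($X{\left(d \right)} = 1 - 2 = -1$)
$\left(\left(1 + w\right) \left(-5\right) X{\left(6 \right)}\right)^{2} = \left(\left(1 - 2\right) \left(-5\right) \left(-1\right)\right)^{2} = \left(\left(-1\right) \left(-5\right) \left(-1\right)\right)^{2} = \left(5 \left(-1\right)\right)^{2} = \left(-5\right)^{2} = 25$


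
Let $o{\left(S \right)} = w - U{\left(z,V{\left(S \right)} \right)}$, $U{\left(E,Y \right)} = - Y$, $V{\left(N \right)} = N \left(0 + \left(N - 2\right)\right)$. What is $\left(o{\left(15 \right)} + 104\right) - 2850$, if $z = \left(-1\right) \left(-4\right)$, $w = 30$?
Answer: $-2521$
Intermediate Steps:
$z = 4$
$V{\left(N \right)} = N \left(-2 + N\right)$ ($V{\left(N \right)} = N \left(0 + \left(-2 + N\right)\right) = N \left(-2 + N\right)$)
$o{\left(S \right)} = 30 + S \left(-2 + S\right)$ ($o{\left(S \right)} = 30 - - S \left(-2 + S\right) = 30 + S \left(-2 + S\right)$)
$\left(o{\left(15 \right)} + 104\right) - 2850 = \left(\left(30 + 15 \left(-2 + 15\right)\right) + 104\right) - 2850 = \left(\left(30 + 15 \cdot 13\right) + 104\right) - 2850 = \left(\left(30 + 195\right) + 104\right) - 2850 = \left(225 + 104\right) - 2850 = 329 - 2850 = -2521$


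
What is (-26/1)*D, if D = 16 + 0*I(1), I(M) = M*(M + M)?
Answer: -416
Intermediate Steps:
I(M) = 2*M² (I(M) = M*(2*M) = 2*M²)
D = 16 (D = 16 + 0*(2*1²) = 16 + 0*(2*1) = 16 + 0*2 = 16 + 0 = 16)
(-26/1)*D = -26/1*16 = -26*1*16 = -26*16 = -416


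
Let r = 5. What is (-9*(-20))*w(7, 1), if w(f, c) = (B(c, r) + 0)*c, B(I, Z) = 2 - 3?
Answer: -180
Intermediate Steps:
B(I, Z) = -1
w(f, c) = -c (w(f, c) = (-1 + 0)*c = -c)
(-9*(-20))*w(7, 1) = (-9*(-20))*(-1*1) = 180*(-1) = -180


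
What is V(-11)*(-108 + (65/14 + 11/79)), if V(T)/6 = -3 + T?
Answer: 684954/79 ≈ 8670.3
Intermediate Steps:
V(T) = -18 + 6*T (V(T) = 6*(-3 + T) = -18 + 6*T)
V(-11)*(-108 + (65/14 + 11/79)) = (-18 + 6*(-11))*(-108 + (65/14 + 11/79)) = (-18 - 66)*(-108 + (65*(1/14) + 11*(1/79))) = -84*(-108 + (65/14 + 11/79)) = -84*(-108 + 5289/1106) = -84*(-114159/1106) = 684954/79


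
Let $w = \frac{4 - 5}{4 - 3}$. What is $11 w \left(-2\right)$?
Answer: $22$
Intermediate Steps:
$w = -1$ ($w = - 1^{-1} = \left(-1\right) 1 = -1$)
$11 w \left(-2\right) = 11 \left(-1\right) \left(-2\right) = \left(-11\right) \left(-2\right) = 22$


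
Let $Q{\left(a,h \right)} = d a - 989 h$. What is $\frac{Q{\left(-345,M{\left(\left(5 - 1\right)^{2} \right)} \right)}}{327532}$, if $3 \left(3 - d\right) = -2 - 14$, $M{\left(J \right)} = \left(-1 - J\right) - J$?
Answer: $\frac{14881}{163766} \approx 0.090867$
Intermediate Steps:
$M{\left(J \right)} = -1 - 2 J$
$d = \frac{25}{3}$ ($d = 3 - \frac{-2 - 14}{3} = 3 - - \frac{16}{3} = 3 + \frac{16}{3} = \frac{25}{3} \approx 8.3333$)
$Q{\left(a,h \right)} = - 989 h + \frac{25 a}{3}$ ($Q{\left(a,h \right)} = \frac{25 a}{3} - 989 h = - 989 h + \frac{25 a}{3}$)
$\frac{Q{\left(-345,M{\left(\left(5 - 1\right)^{2} \right)} \right)}}{327532} = \frac{- 989 \left(-1 - 2 \left(5 - 1\right)^{2}\right) + \frac{25}{3} \left(-345\right)}{327532} = \left(- 989 \left(-1 - 2 \cdot 4^{2}\right) - 2875\right) \frac{1}{327532} = \left(- 989 \left(-1 - 32\right) - 2875\right) \frac{1}{327532} = \left(\left(-989\right) \left(-33\right) - 2875\right) \frac{1}{327532} = \left(32637 - 2875\right) \frac{1}{327532} = 29762 \cdot \frac{1}{327532} = \frac{14881}{163766}$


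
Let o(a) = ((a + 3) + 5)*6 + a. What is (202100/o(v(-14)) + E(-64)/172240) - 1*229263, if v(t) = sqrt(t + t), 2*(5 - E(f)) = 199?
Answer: (-552835629003*sqrt(7) + 1860626738296*I)/(344480*(-24*I + 7*sqrt(7))) ≈ -2.2662e+5 - 2036.4*I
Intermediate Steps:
E(f) = -189/2 (E(f) = 5 - 1/2*199 = 5 - 199/2 = -189/2)
v(t) = sqrt(2)*sqrt(t) (v(t) = sqrt(2*t) = sqrt(2)*sqrt(t))
o(a) = 48 + 7*a (o(a) = ((3 + a) + 5)*6 + a = (8 + a)*6 + a = (48 + 6*a) + a = 48 + 7*a)
(202100/o(v(-14)) + E(-64)/172240) - 1*229263 = (202100/(48 + 7*(sqrt(2)*sqrt(-14))) - 189/2/172240) - 1*229263 = (202100/(48 + 7*(sqrt(2)*(I*sqrt(14)))) - 189/2*1/172240) - 229263 = (202100/(48 + 7*(2*I*sqrt(7))) - 189/344480) - 229263 = (202100/(48 + 14*I*sqrt(7)) - 189/344480) - 229263 = (-189/344480 + 202100/(48 + 14*I*sqrt(7))) - 229263 = -78976518429/344480 + 202100/(48 + 14*I*sqrt(7))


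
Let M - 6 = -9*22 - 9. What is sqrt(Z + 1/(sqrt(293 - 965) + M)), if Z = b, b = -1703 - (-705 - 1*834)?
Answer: sqrt((32965 - 656*I*sqrt(42))/(-201 + 4*I*sqrt(42))) ≈ 2.0e-5 - 12.806*I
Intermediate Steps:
M = -201 (M = 6 + (-9*22 - 9) = 6 + (-198 - 9) = 6 - 207 = -201)
b = -164 (b = -1703 - (-705 - 834) = -1703 - 1*(-1539) = -1703 + 1539 = -164)
Z = -164
sqrt(Z + 1/(sqrt(293 - 965) + M)) = sqrt(-164 + 1/(sqrt(293 - 965) - 201)) = sqrt(-164 + 1/(sqrt(-672) - 201)) = sqrt(-164 + 1/(4*I*sqrt(42) - 201)) = sqrt(-164 + 1/(-201 + 4*I*sqrt(42)))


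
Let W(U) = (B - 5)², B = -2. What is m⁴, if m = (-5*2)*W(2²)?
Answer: 57648010000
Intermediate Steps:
W(U) = 49 (W(U) = (-2 - 5)² = (-7)² = 49)
m = -490 (m = -5*2*49 = -10*49 = -490)
m⁴ = (-490)⁴ = 57648010000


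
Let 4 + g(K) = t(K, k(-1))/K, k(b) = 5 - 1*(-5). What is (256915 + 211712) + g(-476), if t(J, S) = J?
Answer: 468624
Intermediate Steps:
k(b) = 10 (k(b) = 5 + 5 = 10)
g(K) = -3 (g(K) = -4 + K/K = -4 + 1 = -3)
(256915 + 211712) + g(-476) = (256915 + 211712) - 3 = 468627 - 3 = 468624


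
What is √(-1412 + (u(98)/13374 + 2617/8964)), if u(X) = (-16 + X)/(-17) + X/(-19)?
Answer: I*√181480091395768160151/358543566 ≈ 37.573*I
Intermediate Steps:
u(X) = 16/17 - 36*X/323 (u(X) = (-16 + X)*(-1/17) + X*(-1/19) = (16/17 - X/17) - X/19 = 16/17 - 36*X/323)
√(-1412 + (u(98)/13374 + 2617/8964)) = √(-1412 + ((16/17 - 36/323*98)/13374 + 2617/8964)) = √(-1412 + ((16/17 - 3528/323)*(1/13374) + 2617*(1/8964))) = √(-1412 + (-3224/323*1/13374 + 2617/8964)) = √(-1412 + (-1612/2159901 + 2617/8964)) = √(-1412 + 626445661/2151261396) = √(-3036954645491/2151261396) = I*√181480091395768160151/358543566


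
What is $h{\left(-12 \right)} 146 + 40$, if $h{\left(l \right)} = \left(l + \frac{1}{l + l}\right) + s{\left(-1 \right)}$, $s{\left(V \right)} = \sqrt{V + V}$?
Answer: $- \frac{20617}{12} + 146 i \sqrt{2} \approx -1718.1 + 206.48 i$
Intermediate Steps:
$s{\left(V \right)} = \sqrt{2} \sqrt{V}$ ($s{\left(V \right)} = \sqrt{2 V} = \sqrt{2} \sqrt{V}$)
$h{\left(l \right)} = l + \frac{1}{2 l} + i \sqrt{2}$ ($h{\left(l \right)} = \left(l + \frac{1}{l + l}\right) + \sqrt{2} \sqrt{-1} = \left(l + \frac{1}{2 l}\right) + \sqrt{2} i = \left(l + \frac{1}{2 l}\right) + i \sqrt{2} = l + \frac{1}{2 l} + i \sqrt{2}$)
$h{\left(-12 \right)} 146 + 40 = \left(-12 + \frac{1}{2 \left(-12\right)} + i \sqrt{2}\right) 146 + 40 = \left(-12 + \frac{1}{2} \left(- \frac{1}{12}\right) + i \sqrt{2}\right) 146 + 40 = \left(-12 - \frac{1}{24} + i \sqrt{2}\right) 146 + 40 = \left(- \frac{289}{24} + i \sqrt{2}\right) 146 + 40 = \left(- \frac{21097}{12} + 146 i \sqrt{2}\right) + 40 = - \frac{20617}{12} + 146 i \sqrt{2}$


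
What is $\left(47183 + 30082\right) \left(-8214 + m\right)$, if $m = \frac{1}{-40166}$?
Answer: $- \frac{25491541159125}{40166} \approx -6.3465 \cdot 10^{8}$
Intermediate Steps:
$m = - \frac{1}{40166} \approx -2.4897 \cdot 10^{-5}$
$\left(47183 + 30082\right) \left(-8214 + m\right) = \left(47183 + 30082\right) \left(-8214 - \frac{1}{40166}\right) = 77265 \left(- \frac{329923525}{40166}\right) = - \frac{25491541159125}{40166}$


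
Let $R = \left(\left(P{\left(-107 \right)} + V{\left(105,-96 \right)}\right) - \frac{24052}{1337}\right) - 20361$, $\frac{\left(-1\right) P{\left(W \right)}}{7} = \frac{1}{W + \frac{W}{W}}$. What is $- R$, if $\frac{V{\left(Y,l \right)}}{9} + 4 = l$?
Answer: $\frac{430813085}{20246} \approx 21279.0$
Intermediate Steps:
$V{\left(Y,l \right)} = -36 + 9 l$
$P{\left(W \right)} = - \frac{7}{1 + W}$ ($P{\left(W \right)} = - \frac{7}{W + \frac{W}{W}} = - \frac{7}{W + 1} = - \frac{7}{1 + W}$)
$R = - \frac{430813085}{20246}$ ($R = \left(\left(- \frac{7}{1 - 107} + \left(-36 + 9 \left(-96\right)\right)\right) - \frac{24052}{1337}\right) - 20361 = \left(\left(- \frac{7}{-106} - 900\right) - \frac{3436}{191}\right) - 20361 = \left(\left(\left(-7\right) \left(- \frac{1}{106}\right) - 900\right) - \frac{3436}{191}\right) - 20361 = \left(\left(\frac{7}{106} - 900\right) - \frac{3436}{191}\right) - 20361 = \left(- \frac{95393}{106} - \frac{3436}{191}\right) - 20361 = - \frac{18584279}{20246} - 20361 = - \frac{430813085}{20246} \approx -21279.0$)
$- R = \left(-1\right) \left(- \frac{430813085}{20246}\right) = \frac{430813085}{20246}$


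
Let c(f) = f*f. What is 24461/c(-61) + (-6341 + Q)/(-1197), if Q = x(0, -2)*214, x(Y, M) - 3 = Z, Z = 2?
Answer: 38168/3477 ≈ 10.977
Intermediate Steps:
c(f) = f²
x(Y, M) = 5 (x(Y, M) = 3 + 2 = 5)
Q = 1070 (Q = 5*214 = 1070)
24461/c(-61) + (-6341 + Q)/(-1197) = 24461/((-61)²) + (-6341 + 1070)/(-1197) = 24461/3721 - 5271*(-1/1197) = 24461*(1/3721) + 251/57 = 401/61 + 251/57 = 38168/3477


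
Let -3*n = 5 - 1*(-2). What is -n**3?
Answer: 343/27 ≈ 12.704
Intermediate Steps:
n = -7/3 (n = -(5 - 1*(-2))/3 = -(5 + 2)/3 = -1/3*7 = -7/3 ≈ -2.3333)
-n**3 = -(-7/3)**3 = -1*(-343/27) = 343/27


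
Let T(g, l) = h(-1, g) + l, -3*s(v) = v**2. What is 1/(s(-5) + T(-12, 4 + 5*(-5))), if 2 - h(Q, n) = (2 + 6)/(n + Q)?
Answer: -39/1042 ≈ -0.037428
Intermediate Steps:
h(Q, n) = 2 - 8/(Q + n) (h(Q, n) = 2 - (2 + 6)/(n + Q) = 2 - 8/(Q + n))
s(v) = -v**2/3
T(g, l) = l + 2*(-5 + g)/(-1 + g) (T(g, l) = 2*(-4 - 1 + g)/(-1 + g) + l = 2*(-5 + g)/(-1 + g) + l = l + 2*(-5 + g)/(-1 + g))
1/(s(-5) + T(-12, 4 + 5*(-5))) = 1/(-1/3*(-5)**2 + (-10 + 2*(-12) + (4 + 5*(-5))*(-1 - 12))/(-1 - 12)) = 1/(-1/3*25 + (-10 - 24 + (4 - 25)*(-13))/(-13)) = 1/(-25/3 - (-10 - 24 - 21*(-13))/13) = 1/(-25/3 - (-10 - 24 + 273)/13) = 1/(-25/3 - 1/13*239) = 1/(-25/3 - 239/13) = 1/(-1042/39) = -39/1042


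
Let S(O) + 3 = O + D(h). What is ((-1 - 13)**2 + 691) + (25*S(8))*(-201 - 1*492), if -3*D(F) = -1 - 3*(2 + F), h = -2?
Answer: -91513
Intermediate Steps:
D(F) = 7/3 + F (D(F) = -(-1 - 3*(2 + F))/3 = -(-1 + (-6 - 3*F))/3 = -(-7 - 3*F)/3 = 7/3 + F)
S(O) = -8/3 + O (S(O) = -3 + (O + (7/3 - 2)) = -3 + (O + 1/3) = -3 + (1/3 + O) = -8/3 + O)
((-1 - 13)**2 + 691) + (25*S(8))*(-201 - 1*492) = ((-1 - 13)**2 + 691) + (25*(-8/3 + 8))*(-201 - 1*492) = ((-14)**2 + 691) + (25*(16/3))*(-201 - 492) = (196 + 691) + (400/3)*(-693) = 887 - 92400 = -91513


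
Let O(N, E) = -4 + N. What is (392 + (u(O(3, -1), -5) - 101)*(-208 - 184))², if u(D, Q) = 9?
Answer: 1329039936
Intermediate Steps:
(392 + (u(O(3, -1), -5) - 101)*(-208 - 184))² = (392 + (9 - 101)*(-208 - 184))² = (392 - 92*(-392))² = (392 + 36064)² = 36456² = 1329039936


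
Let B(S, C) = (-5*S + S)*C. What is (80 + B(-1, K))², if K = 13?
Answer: 17424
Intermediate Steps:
B(S, C) = -4*C*S (B(S, C) = (-4*S)*C = -4*C*S)
(80 + B(-1, K))² = (80 - 4*13*(-1))² = (80 + 52)² = 132² = 17424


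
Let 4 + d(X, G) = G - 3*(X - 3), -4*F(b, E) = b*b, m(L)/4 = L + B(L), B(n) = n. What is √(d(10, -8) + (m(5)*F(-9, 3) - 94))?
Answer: I*√937 ≈ 30.61*I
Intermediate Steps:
m(L) = 8*L (m(L) = 4*(L + L) = 4*(2*L) = 8*L)
F(b, E) = -b²/4 (F(b, E) = -b*b/4 = -b²/4)
d(X, G) = 5 + G - 3*X (d(X, G) = -4 + (G - 3*(X - 3)) = -4 + (G - 3*(-3 + X)) = -4 + (G + (9 - 3*X)) = -4 + (9 + G - 3*X) = 5 + G - 3*X)
√(d(10, -8) + (m(5)*F(-9, 3) - 94)) = √((5 - 8 - 3*10) + ((8*5)*(-¼*(-9)²) - 94)) = √((5 - 8 - 30) + (40*(-¼*81) - 94)) = √(-33 + (40*(-81/4) - 94)) = √(-33 + (-810 - 94)) = √(-33 - 904) = √(-937) = I*√937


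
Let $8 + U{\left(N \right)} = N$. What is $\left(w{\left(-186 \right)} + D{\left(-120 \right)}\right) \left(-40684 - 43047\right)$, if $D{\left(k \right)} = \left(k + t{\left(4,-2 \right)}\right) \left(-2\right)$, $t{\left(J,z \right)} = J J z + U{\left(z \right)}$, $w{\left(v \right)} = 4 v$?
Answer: $35167020$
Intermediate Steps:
$U{\left(N \right)} = -8 + N$
$t{\left(J,z \right)} = -8 + z + z J^{2}$ ($t{\left(J,z \right)} = J J z + \left(-8 + z\right) = J^{2} z + \left(-8 + z\right) = z J^{2} + \left(-8 + z\right) = -8 + z + z J^{2}$)
$D{\left(k \right)} = 84 - 2 k$ ($D{\left(k \right)} = \left(k - \left(10 + 32\right)\right) \left(-2\right) = \left(k - 42\right) \left(-2\right) = \left(-42 + k\right) \left(-2\right) = 84 - 2 k$)
$\left(w{\left(-186 \right)} + D{\left(-120 \right)}\right) \left(-40684 - 43047\right) = \left(4 \left(-186\right) + \left(84 - -240\right)\right) \left(-40684 - 43047\right) = \left(-744 + \left(84 + 240\right)\right) \left(-83731\right) = \left(-744 + 324\right) \left(-83731\right) = \left(-420\right) \left(-83731\right) = 35167020$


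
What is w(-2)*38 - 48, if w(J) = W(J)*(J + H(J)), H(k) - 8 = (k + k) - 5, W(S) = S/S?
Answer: -162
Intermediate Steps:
W(S) = 1
H(k) = 3 + 2*k (H(k) = 8 + ((k + k) - 5) = 8 + (2*k - 5) = 8 + (-5 + 2*k) = 3 + 2*k)
w(J) = 3 + 3*J (w(J) = 1*(J + (3 + 2*J)) = 1*(3 + 3*J) = 3 + 3*J)
w(-2)*38 - 48 = (3 + 3*(-2))*38 - 48 = (3 - 6)*38 - 48 = -3*38 - 48 = -114 - 48 = -162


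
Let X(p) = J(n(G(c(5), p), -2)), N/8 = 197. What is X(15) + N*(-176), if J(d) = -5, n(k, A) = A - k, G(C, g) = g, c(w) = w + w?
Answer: -277381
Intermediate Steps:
c(w) = 2*w
N = 1576 (N = 8*197 = 1576)
X(p) = -5
X(15) + N*(-176) = -5 + 1576*(-176) = -5 - 277376 = -277381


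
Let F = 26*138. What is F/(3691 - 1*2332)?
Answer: 1196/453 ≈ 2.6402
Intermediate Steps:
F = 3588
F/(3691 - 1*2332) = 3588/(3691 - 1*2332) = 3588/(3691 - 2332) = 3588/1359 = 3588*(1/1359) = 1196/453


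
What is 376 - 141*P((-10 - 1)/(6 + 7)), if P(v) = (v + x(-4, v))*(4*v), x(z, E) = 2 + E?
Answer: 88360/169 ≈ 522.84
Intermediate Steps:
P(v) = 4*v*(2 + 2*v) (P(v) = (v + (2 + v))*(4*v) = (2 + 2*v)*(4*v) = 4*v*(2 + 2*v))
376 - 141*P((-10 - 1)/(6 + 7)) = 376 - 1128*(-10 - 1)/(6 + 7)*(1 + (-10 - 1)/(6 + 7)) = 376 - 1128*(-11/13)*(1 - 11/13) = 376 - 1128*(-11*1/13)*(1 - 11*1/13) = 376 - 1128*(-11)*(1 - 11/13)/13 = 376 - 1128*(-11)*2/(13*13) = 376 - 141*(-176/169) = 376 + 24816/169 = 88360/169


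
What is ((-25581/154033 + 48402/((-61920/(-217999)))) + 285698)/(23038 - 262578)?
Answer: -241677755389583/126925902980800 ≈ -1.9041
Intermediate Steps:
((-25581/154033 + 48402/((-61920/(-217999)))) + 285698)/(23038 - 262578) = ((-25581*1/154033 + 48402/((-61920*(-1/217999)))) + 285698)/(-239540) = ((-25581/154033 + 48402/(61920/217999)) + 285698)*(-1/239540) = ((-25581/154033 + 48402*(217999/61920)) + 285698)*(-1/239540) = ((-25581/154033 + 586199311/3440) + 285698)*(-1/239540) = (90293950472623/529873520 + 285698)*(-1/239540) = (241677755389583/529873520)*(-1/239540) = -241677755389583/126925902980800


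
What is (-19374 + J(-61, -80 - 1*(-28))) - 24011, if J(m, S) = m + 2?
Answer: -43444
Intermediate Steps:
J(m, S) = 2 + m
(-19374 + J(-61, -80 - 1*(-28))) - 24011 = (-19374 + (2 - 61)) - 24011 = (-19374 - 59) - 24011 = -19433 - 24011 = -43444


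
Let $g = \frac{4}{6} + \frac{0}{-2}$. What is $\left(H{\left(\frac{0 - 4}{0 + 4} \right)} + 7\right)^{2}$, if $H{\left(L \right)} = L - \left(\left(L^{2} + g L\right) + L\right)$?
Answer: $\frac{400}{9} \approx 44.444$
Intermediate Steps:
$g = \frac{2}{3}$ ($g = 4 \cdot \frac{1}{6} + 0 \left(- \frac{1}{2}\right) = \frac{2}{3} + 0 = \frac{2}{3} \approx 0.66667$)
$H{\left(L \right)} = - L^{2} - \frac{2 L}{3}$ ($H{\left(L \right)} = L - \left(\left(L^{2} + \frac{2 L}{3}\right) + L\right) = L - \left(L^{2} + \frac{5 L}{3}\right) = - L^{2} - \frac{2 L}{3}$)
$\left(H{\left(\frac{0 - 4}{0 + 4} \right)} + 7\right)^{2} = \left(- \frac{\frac{0 - 4}{0 + 4} \left(2 + 3 \frac{0 - 4}{0 + 4}\right)}{3} + 7\right)^{2} = \left(- \frac{- \frac{4}{4} \left(2 + 3 \left(- \frac{4}{4}\right)\right)}{3} + 7\right)^{2} = \left(- \frac{\left(-4\right) \frac{1}{4} \left(2 + 3 \left(\left(-4\right) \frac{1}{4}\right)\right)}{3} + 7\right)^{2} = \left(\left(- \frac{1}{3}\right) \left(-1\right) \left(2 + 3 \left(-1\right)\right) + 7\right)^{2} = \left(\left(- \frac{1}{3}\right) \left(-1\right) \left(2 - 3\right) + 7\right)^{2} = \left(\left(- \frac{1}{3}\right) \left(-1\right) \left(-1\right) + 7\right)^{2} = \left(- \frac{1}{3} + 7\right)^{2} = \left(\frac{20}{3}\right)^{2} = \frac{400}{9}$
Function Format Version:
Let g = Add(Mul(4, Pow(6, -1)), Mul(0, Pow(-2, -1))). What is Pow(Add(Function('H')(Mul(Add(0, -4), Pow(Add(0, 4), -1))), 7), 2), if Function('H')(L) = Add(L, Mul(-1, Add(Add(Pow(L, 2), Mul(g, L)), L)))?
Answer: Rational(400, 9) ≈ 44.444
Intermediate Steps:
g = Rational(2, 3) (g = Add(Mul(4, Rational(1, 6)), Mul(0, Rational(-1, 2))) = Add(Rational(2, 3), 0) = Rational(2, 3) ≈ 0.66667)
Function('H')(L) = Add(Mul(-1, Pow(L, 2)), Mul(Rational(-2, 3), L)) (Function('H')(L) = Add(L, Mul(-1, Add(Add(Pow(L, 2), Mul(Rational(2, 3), L)), L))) = Add(L, Mul(-1, Add(Pow(L, 2), Mul(Rational(5, 3), L)))) = Add(L, Add(Mul(-1, Pow(L, 2)), Mul(Rational(-5, 3), L))) = Add(Mul(-1, Pow(L, 2)), Mul(Rational(-2, 3), L)))
Pow(Add(Function('H')(Mul(Add(0, -4), Pow(Add(0, 4), -1))), 7), 2) = Pow(Add(Mul(Rational(-1, 3), Mul(Add(0, -4), Pow(Add(0, 4), -1)), Add(2, Mul(3, Mul(Add(0, -4), Pow(Add(0, 4), -1))))), 7), 2) = Pow(Add(Mul(Rational(-1, 3), Mul(-4, Pow(4, -1)), Add(2, Mul(3, Mul(-4, Pow(4, -1))))), 7), 2) = Pow(Add(Mul(Rational(-1, 3), Mul(-4, Rational(1, 4)), Add(2, Mul(3, Mul(-4, Rational(1, 4))))), 7), 2) = Pow(Add(Mul(Rational(-1, 3), -1, Add(2, Mul(3, -1))), 7), 2) = Pow(Add(Mul(Rational(-1, 3), -1, Add(2, -3)), 7), 2) = Pow(Add(Mul(Rational(-1, 3), -1, -1), 7), 2) = Pow(Add(Rational(-1, 3), 7), 2) = Pow(Rational(20, 3), 2) = Rational(400, 9)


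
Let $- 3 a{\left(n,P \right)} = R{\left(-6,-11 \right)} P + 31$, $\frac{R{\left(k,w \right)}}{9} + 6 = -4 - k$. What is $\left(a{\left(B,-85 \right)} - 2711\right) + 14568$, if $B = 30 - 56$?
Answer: $\frac{32480}{3} \approx 10827.0$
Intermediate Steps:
$B = -26$
$R{\left(k,w \right)} = -90 - 9 k$ ($R{\left(k,w \right)} = -54 + 9 \left(-4 - k\right) = -54 - \left(36 + 9 k\right) = -90 - 9 k$)
$a{\left(n,P \right)} = - \frac{31}{3} + 12 P$ ($a{\left(n,P \right)} = - \frac{\left(-90 - -54\right) P + 31}{3} = - \frac{\left(-90 + 54\right) P + 31}{3} = - \frac{- 36 P + 31}{3} = - \frac{31 - 36 P}{3} = - \frac{31}{3} + 12 P$)
$\left(a{\left(B,-85 \right)} - 2711\right) + 14568 = \left(\left(- \frac{31}{3} + 12 \left(-85\right)\right) - 2711\right) + 14568 = \left(\left(- \frac{31}{3} - 1020\right) - 2711\right) + 14568 = \left(- \frac{3091}{3} - 2711\right) + 14568 = - \frac{11224}{3} + 14568 = \frac{32480}{3}$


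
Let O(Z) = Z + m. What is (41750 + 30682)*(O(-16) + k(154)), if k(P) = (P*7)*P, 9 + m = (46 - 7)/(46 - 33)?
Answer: 12022987680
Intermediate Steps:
m = -6 (m = -9 + (46 - 7)/(46 - 33) = -9 + 39/13 = -9 + 39*(1/13) = -9 + 3 = -6)
k(P) = 7*P² (k(P) = (7*P)*P = 7*P²)
O(Z) = -6 + Z (O(Z) = Z - 6 = -6 + Z)
(41750 + 30682)*(O(-16) + k(154)) = (41750 + 30682)*((-6 - 16) + 7*154²) = 72432*(-22 + 7*23716) = 72432*(-22 + 166012) = 72432*165990 = 12022987680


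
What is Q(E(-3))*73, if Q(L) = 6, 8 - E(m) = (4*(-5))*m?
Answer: 438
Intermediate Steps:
E(m) = 8 + 20*m (E(m) = 8 - 4*(-5)*m = 8 - (-20)*m = 8 + 20*m)
Q(E(-3))*73 = 6*73 = 438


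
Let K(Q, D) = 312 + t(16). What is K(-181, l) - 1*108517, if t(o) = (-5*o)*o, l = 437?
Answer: -109485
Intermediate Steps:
t(o) = -5*o²
K(Q, D) = -968 (K(Q, D) = 312 - 5*16² = 312 - 5*256 = 312 - 1280 = -968)
K(-181, l) - 1*108517 = -968 - 1*108517 = -968 - 108517 = -109485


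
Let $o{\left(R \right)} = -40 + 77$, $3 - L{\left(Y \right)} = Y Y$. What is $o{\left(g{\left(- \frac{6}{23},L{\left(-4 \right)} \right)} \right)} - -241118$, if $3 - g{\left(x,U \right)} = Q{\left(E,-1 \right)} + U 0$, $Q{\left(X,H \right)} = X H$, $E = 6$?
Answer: $241155$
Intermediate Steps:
$L{\left(Y \right)} = 3 - Y^{2}$ ($L{\left(Y \right)} = 3 - Y Y = 3 - Y^{2}$)
$Q{\left(X,H \right)} = H X$
$g{\left(x,U \right)} = 9$ ($g{\left(x,U \right)} = 3 - \left(\left(-1\right) 6 + U 0\right) = 3 - \left(-6 + 0\right) = 3 - -6 = 3 + 6 = 9$)
$o{\left(R \right)} = 37$
$o{\left(g{\left(- \frac{6}{23},L{\left(-4 \right)} \right)} \right)} - -241118 = 37 - -241118 = 37 + 241118 = 241155$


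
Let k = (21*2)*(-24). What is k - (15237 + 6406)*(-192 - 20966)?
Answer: 457921586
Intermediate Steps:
k = -1008 (k = 42*(-24) = -1008)
k - (15237 + 6406)*(-192 - 20966) = -1008 - (15237 + 6406)*(-192 - 20966) = -1008 - 21643*(-21158) = -1008 - 1*(-457922594) = -1008 + 457922594 = 457921586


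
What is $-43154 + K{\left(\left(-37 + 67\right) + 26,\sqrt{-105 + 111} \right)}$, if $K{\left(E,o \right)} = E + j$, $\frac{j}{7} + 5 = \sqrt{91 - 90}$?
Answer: $-43126$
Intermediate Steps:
$j = -28$ ($j = -35 + 7 \sqrt{91 - 90} = -35 + 7 \sqrt{1} = -35 + 7 \cdot 1 = -35 + 7 = -28$)
$K{\left(E,o \right)} = -28 + E$ ($K{\left(E,o \right)} = E - 28 = -28 + E$)
$-43154 + K{\left(\left(-37 + 67\right) + 26,\sqrt{-105 + 111} \right)} = -43154 + \left(-28 + \left(\left(-37 + 67\right) + 26\right)\right) = -43154 + \left(-28 + \left(30 + 26\right)\right) = -43154 + \left(-28 + 56\right) = -43154 + 28 = -43126$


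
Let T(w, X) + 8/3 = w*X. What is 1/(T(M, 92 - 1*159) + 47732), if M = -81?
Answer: 3/159469 ≈ 1.8812e-5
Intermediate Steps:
T(w, X) = -8/3 + X*w (T(w, X) = -8/3 + w*X = -8/3 + X*w)
1/(T(M, 92 - 1*159) + 47732) = 1/((-8/3 + (92 - 1*159)*(-81)) + 47732) = 1/((-8/3 + (92 - 159)*(-81)) + 47732) = 1/((-8/3 - 67*(-81)) + 47732) = 1/((-8/3 + 5427) + 47732) = 1/(16273/3 + 47732) = 1/(159469/3) = 3/159469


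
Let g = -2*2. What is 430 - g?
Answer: 434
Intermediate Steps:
g = -4
430 - g = 430 - 1*(-4) = 430 + 4 = 434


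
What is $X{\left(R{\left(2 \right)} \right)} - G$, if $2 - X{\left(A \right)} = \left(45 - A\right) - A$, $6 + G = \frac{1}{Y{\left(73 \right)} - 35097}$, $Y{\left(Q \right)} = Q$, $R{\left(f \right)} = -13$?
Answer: $- \frac{2206511}{35024} \approx -63.0$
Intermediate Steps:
$G = - \frac{210145}{35024}$ ($G = -6 + \frac{1}{73 - 35097} = -6 + \frac{1}{-35024} = -6 - \frac{1}{35024} = - \frac{210145}{35024} \approx -6.0$)
$X{\left(A \right)} = -43 + 2 A$ ($X{\left(A \right)} = 2 - \left(\left(45 - A\right) - A\right) = 2 - \left(45 - 2 A\right) = 2 + \left(-45 + 2 A\right) = -43 + 2 A$)
$X{\left(R{\left(2 \right)} \right)} - G = \left(-43 + 2 \left(-13\right)\right) - - \frac{210145}{35024} = \left(-43 - 26\right) + \frac{210145}{35024} = -69 + \frac{210145}{35024} = - \frac{2206511}{35024}$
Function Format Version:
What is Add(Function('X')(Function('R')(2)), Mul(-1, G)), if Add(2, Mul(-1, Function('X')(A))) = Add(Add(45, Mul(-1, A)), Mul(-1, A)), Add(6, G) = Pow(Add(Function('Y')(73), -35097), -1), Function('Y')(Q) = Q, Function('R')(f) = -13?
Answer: Rational(-2206511, 35024) ≈ -63.000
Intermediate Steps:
G = Rational(-210145, 35024) (G = Add(-6, Pow(Add(73, -35097), -1)) = Add(-6, Pow(-35024, -1)) = Add(-6, Rational(-1, 35024)) = Rational(-210145, 35024) ≈ -6.0000)
Function('X')(A) = Add(-43, Mul(2, A)) (Function('X')(A) = Add(2, Mul(-1, Add(Add(45, Mul(-1, A)), Mul(-1, A)))) = Add(2, Mul(-1, Add(45, Mul(-2, A)))) = Add(2, Add(-45, Mul(2, A))) = Add(-43, Mul(2, A)))
Add(Function('X')(Function('R')(2)), Mul(-1, G)) = Add(Add(-43, Mul(2, -13)), Mul(-1, Rational(-210145, 35024))) = Add(Add(-43, -26), Rational(210145, 35024)) = Add(-69, Rational(210145, 35024)) = Rational(-2206511, 35024)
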